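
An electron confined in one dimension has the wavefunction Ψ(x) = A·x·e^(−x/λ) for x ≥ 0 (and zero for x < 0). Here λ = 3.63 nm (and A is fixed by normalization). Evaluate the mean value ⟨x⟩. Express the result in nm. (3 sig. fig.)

⟨x⟩ = ∫ x |Ψ|² dx over the full domain.
With ∫₀^∞ x^3 e^(−αx) dx = 3!/α^4, the ratio of the moment integral to the normalization integral gives ⟨x⟩ = 3·λ/2.
Putting λ = 3.63 gives 5.445.

⟨x⟩ ≈ 5.45 nm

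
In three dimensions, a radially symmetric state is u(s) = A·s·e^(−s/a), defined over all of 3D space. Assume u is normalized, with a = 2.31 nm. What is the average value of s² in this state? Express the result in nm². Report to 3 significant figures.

⟨s^2⟩ ≈ 40.0 nm^2

The expectation value is the |u|²-weighted average of s^2: ∫ s^2|u|² 4πs² ds.
Evaluating both integrals, ⟨s²⟩ = 15·a^2/2.
Putting a = 2.31 gives 40.02.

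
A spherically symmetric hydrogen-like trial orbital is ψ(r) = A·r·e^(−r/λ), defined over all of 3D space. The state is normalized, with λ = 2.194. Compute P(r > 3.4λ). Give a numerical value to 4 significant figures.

P ≈ 0.1920

P = ∫ |ψ|² 4πr² dr over r > 3.4λ.
Normalization gives A² = 1/(3·π·λ^5).
In terms of u = r/λ (A², 4π and the length scale all cancel between numerator and denominator), P = [∫_{3.4}^{∞} u^4·e^(-2·u) du] / [∫_{0}^{∞} u^4·e^(-2·u) du].
Using ∫ u^4·e^(-2·u) du = -(u^4/2 + u^3 + 3·u^2/2 + 3·u/2 + 3/4)·e^(-2·u), the numerator is ≈ 0.144023 and the denominator is 3/4.
Taking the ratio yields P = 0.19203.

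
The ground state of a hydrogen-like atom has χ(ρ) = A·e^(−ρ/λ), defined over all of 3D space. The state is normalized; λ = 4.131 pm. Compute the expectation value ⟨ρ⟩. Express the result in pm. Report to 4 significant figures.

By definition ⟨ρ⟩ = ∫ ρ |χ(ρ)|² 4πρ² dρ.
Since the A² factors cancel between numerator and denominator, ⟨ρ⟩ = 3·λ/2.
With λ = 4.131, ⟨ρ⟩ = 6.1965.

⟨ρ⟩ ≈ 6.197 pm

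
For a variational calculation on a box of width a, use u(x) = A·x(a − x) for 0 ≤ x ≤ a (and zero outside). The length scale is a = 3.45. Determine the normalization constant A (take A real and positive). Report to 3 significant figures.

A ≈ 0.248

The normalization condition is ∫|u|² dx = 1 from 0 to a.
With u = A·x(a − x), the integral evaluates to A²·[a^5/30].
So A² = (a^5/30)^(−1).
With a = 3.45: A² = 0.06138 and A = 0.2477.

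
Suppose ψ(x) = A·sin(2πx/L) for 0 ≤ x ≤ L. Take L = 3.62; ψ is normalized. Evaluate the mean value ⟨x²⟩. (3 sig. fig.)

⟨x²⟩ = ∫ x^2 |ψ|² dx over the full domain.
With ∫₀^L sin²(nπx/L) dx = L/2, since the A² factors cancel between numerator and denominator, ⟨x²⟩ = -L^2/(8·π^2) + L^2/3.
With L = 3.62, ⟨x^2⟩ = 4.202.

⟨x^2⟩ ≈ 4.20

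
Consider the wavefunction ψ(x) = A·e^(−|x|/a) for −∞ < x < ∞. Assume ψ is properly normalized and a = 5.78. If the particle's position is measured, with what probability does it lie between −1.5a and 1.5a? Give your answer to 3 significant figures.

P = ∫_{−1.5a}^{1.5a} |ψ(x)|² dx.
The normalization integral ∫|ψ|²dx over the whole domain equals a·A², and A² cancels in the ratio.
Both integrals are even about x = 0, so only the x ≥ 0 halves are needed (the factors of 2 cancel). Substituting u = x/a, A² and the length scale cancel in the ratio: P = ∫_{0}^{1.5} e^(-2·u) du / ∫_{0}^{∞} e^(-2·u) du.
An antiderivative of e^(-2·u) is -e^(-2·u)/2; evaluating from 0 to 1.5 gives 1/2 - e^(-3)/2, while the full integral is 1/2.
This works out to P = 0.9502.

P ≈ 0.950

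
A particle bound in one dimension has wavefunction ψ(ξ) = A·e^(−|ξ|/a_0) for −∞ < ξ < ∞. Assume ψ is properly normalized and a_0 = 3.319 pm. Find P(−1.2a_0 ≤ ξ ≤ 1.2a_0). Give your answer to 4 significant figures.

P ≈ 0.9093

|ψ|² is the probability density, so P = ∫_{−1.2a_0}^{1.2a_0} |ψ|² dξ.
The normalization integral ∫|ψ|²dξ over the whole domain equals a_0·A², and A² cancels in the ratio.
Both integrals are even about ξ = 0, so only the ξ ≥ 0 halves are needed (the factors of 2 cancel). Let u = ξ/a_0; then A² and the length scale cancel, so P = ∫_{0}^{1.2} e^(-2·u) du ÷ ∫_{0}^{∞} e^(-2·u) du.
An antiderivative of e^(-2·u) is -e^(-2·u)/2; evaluating from 0 to 1.2 gives 1/2 - e^(-12/5)/2, while the full integral is 1/2.
The result is P = 0.90928.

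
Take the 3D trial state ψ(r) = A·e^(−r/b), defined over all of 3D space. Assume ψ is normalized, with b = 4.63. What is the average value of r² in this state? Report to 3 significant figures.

The expectation value is the |ψ|²-weighted average of r^2: ∫ r^2|ψ|² 4πr² dr.
The ratio of the moment integral to the normalization integral gives ⟨r²⟩ = 3·b^2.
Putting b = 4.63 gives 64.31.

⟨r^2⟩ ≈ 64.3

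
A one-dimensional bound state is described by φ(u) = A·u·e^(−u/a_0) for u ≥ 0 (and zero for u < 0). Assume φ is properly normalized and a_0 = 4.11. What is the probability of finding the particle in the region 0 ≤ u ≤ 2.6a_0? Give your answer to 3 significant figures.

P ≈ 0.891

|φ|² is the probability density, so P = ∫_{0}^{2.6a_0} |φ|² du.
With A² fixed by ∫|φ|² = 1, i.e. A² = (a_0^3/4)^(−1), substitute and integrate.
Let t = u/a_0; then A² and the length scale cancel, so P = ∫_{0}^{2.6} t^2·e^(-2·t) dt ÷ ∫_{0}^{∞} t^2·e^(-2·t) dt.
With ∫ t^2·e^(-2·t) dt = -(2·t^2 + 2·t + 1)·e^(-2·t)/4 + C, the region integral is 1/4 - 493·e^(-26/5)/100 and the full one is 1/4.
This works out to P = 0.8912.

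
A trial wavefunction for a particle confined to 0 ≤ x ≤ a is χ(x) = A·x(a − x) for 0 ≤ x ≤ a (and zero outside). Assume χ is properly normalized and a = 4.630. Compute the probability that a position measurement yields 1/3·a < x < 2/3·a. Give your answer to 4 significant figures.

|χ|² is the probability density, so P = ∫_{1/3·a}^{2/3·a} |χ|² dx.
With A² fixed by ∫|χ|² = 1, i.e. A² = (a^5/30)^(−1), substitute and integrate.
Substituting u = x/a, A² and the length scale cancel in the ratio: P = ∫_{1/3}^{2/3} u^2·(1 - u)^2 du / ∫_{0}^{1} u^2·(1 - u)^2 du.
Using ∫ u^2·(1 - u)^2 du = u^3·(6·u^2 - 15·u + 10)/30, the numerator is 47/2430 and the denominator is 1/30.
Taking the ratio, P = 47/81.

P ≈ 0.5802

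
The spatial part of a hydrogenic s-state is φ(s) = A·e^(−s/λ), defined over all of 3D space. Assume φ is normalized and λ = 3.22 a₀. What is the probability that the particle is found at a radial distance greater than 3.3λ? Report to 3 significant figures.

P ≈ 0.0400

P = ∫ |φ|² 4πs² ds over s > 3.3λ.
The full normalization integral is A²·[π·λ^3] = 1, fixing A².
Substituting u = s/λ, A², 4π and the length scale all cancel in the ratio: P = ∫_{3.3}^{∞} u^2·e^(-2·u) du / ∫_{0}^{∞} u^2·e^(-2·u) du.
With ∫ u^2·e^(-2·u) du = -(2·u^2 + 2·u + 1)·e^(-2·u)/4 + C, the region integral is 1469·e^(-33/5)/200 and the full one is 1/4.
This evaluates to P = 0.03997.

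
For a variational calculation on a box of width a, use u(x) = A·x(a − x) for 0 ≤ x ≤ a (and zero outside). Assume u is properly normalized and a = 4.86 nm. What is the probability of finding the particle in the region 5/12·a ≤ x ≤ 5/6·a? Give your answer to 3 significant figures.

P ≈ 0.618

P = ∫_{5/12·a}^{5/6·a} |u(x)|² dx.
With A² fixed by ∫|u|² = 1, i.e. A² = (a^5/30)^(−1), substitute and integrate.
In terms of t = x/a (A² and the length scale cancel between numerator and denominator), P = [∫_{5/12}^{5/6} t^2·(1 - t)^2 dt] / [∫_{0}^{1} t^2·(1 - t)^2 dt].
An antiderivative of t^2·(1 - t)^2 is t^3·(6·t^2 - 15·t + 10)/30; evaluating from 5/12 to 5/6 gives ≈ 0.020596, while the full integral is 1/30.
This works out to P = 0.6179.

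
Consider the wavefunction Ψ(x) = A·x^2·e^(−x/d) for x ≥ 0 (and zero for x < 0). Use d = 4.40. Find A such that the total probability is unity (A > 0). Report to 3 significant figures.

Require ∫ |Ψ|² dx = 1 over the whole domain.
With ∫₀^∞ x^4 e^(−αx) dx = 4!/α^5, the integral (without the A² prefactor) comes out to 3·d^5/4.
With d = 4.40: A² = 0.0008085 and A = 0.02843.

A ≈ 0.0284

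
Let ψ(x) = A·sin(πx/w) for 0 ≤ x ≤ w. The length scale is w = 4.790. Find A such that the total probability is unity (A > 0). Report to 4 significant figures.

A ≈ 0.6462

We need A² ∫|f|² dx = 1, taking the integral from 0 to w.
∫|ψ|² dx = A²·(w/2).
Hence A² = 1/[w/2].
With w = 4.790: A² = 0.41754 and A = 0.64617.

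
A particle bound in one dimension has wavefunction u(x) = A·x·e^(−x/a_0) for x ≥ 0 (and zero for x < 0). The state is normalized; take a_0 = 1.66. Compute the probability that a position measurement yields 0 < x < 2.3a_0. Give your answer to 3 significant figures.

P = ∫_{0}^{2.3a_0} |u(x)|² dx.
The normalization integral ∫|u|²dx over the whole domain equals a_0^3/4·A², and A² cancels in the ratio.
Let t = x/a_0; then A² and the length scale cancel, so P = ∫_{0}^{2.3} t^2·e^(-2·t) dt ÷ ∫_{0}^{∞} t^2·e^(-2·t) dt.
With ∫ t^2·e^(-2·t) dt = -(2·t^2 + 2·t + 1)·e^(-2·t)/4 + C, the region integral is 1/4 - 809·e^(-23/5)/200 and the full one is 1/4.
Taking the ratio, P = 0.8374.

P ≈ 0.837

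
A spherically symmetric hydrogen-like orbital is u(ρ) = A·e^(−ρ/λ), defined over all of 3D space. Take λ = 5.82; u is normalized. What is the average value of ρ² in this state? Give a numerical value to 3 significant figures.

By definition ⟨ρ²⟩ = ∫ ρ^2 |u(ρ)|² 4πρ² dρ.
Using ∫₀^∞ ρⁿ e^(−αρ) dρ = n!/αⁿ⁺¹, since the A² factors cancel between numerator and denominator, ⟨ρ²⟩ = 3·λ^2.
With λ = 5.82, ⟨ρ^2⟩ = 101.6.

⟨ρ^2⟩ ≈ 102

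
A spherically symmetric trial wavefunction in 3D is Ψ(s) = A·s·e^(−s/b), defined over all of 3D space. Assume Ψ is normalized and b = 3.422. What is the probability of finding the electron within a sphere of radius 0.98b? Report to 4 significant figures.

P ≈ 0.04912

Integrate the radial probability density 4πs²|Ψ|² over s ≤ 0.98b.
Normalization gives A² = 1/(3·π·b^5).
Let u = s/b; then A², 4π and the length scale all cancel, so P = ∫_{0}^{0.98} u^4·e^(-2·u) du ÷ ∫_{0}^{∞} u^4·e^(-2·u) du.
An antiderivative of u^4·e^(-2·u) is -(u^4/2 + u^3 + 3·u^2/2 + 3·u/2 + 3/4)·e^(-2·u); evaluating from 0 to 0.98 gives ≈ 0.0368372, while the full integral is 3/4.
The region integral divided by the full integral gives P = 0.049116.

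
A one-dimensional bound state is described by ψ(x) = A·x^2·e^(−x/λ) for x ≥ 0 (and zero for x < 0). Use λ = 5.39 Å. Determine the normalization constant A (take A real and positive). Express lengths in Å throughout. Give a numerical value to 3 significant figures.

A ≈ 0.0171 Å^(-5/2)

Normalization requires ∫|ψ|² dx = 1, integrated from 0 to ∞.
Recall ∫₀^∞ x^m e^(−x/β) dx = m!·β^(m+1), carrying out the integral gives A² · 3·λ^5/4.
So A² = (3·λ^5/4)^(−1).
With λ = 5.39: A² = 0.0002931 and A = 0.01712.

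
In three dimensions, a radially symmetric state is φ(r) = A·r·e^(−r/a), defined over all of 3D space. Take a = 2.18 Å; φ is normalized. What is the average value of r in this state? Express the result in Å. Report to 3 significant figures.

⟨r⟩ ≈ 5.45 Å

⟨r⟩ = ∫ r |φ|² 4πr² dr over the full domain.
The ratio of the moment integral to the normalization integral gives ⟨r⟩ = 5·a/2.
With a = 2.18, ⟨r⟩ = 5.450.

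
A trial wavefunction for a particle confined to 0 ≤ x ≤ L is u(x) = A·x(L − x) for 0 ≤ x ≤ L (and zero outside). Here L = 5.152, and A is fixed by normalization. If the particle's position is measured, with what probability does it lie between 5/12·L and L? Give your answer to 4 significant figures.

The probability is P = ∫ |u|² dx over [5/12·L, L].
Since A² = 1/(L^5/30), this is the region integral divided by the full normalization integral.
In terms of t = x/L (A² and the length scale cancel between numerator and denominator), P = [∫_{5/12}^{1} t^2·(1 - t)^2 dt] / [∫_{0}^{1} t^2·(1 - t)^2 dt].
Using ∫ t^2·(1 - t)^2 dt = t^3·(6·t^2 - 15·t + 10)/30, the numerator is ≈ 0.0217794 and the denominator is 1/30.
The result is P = 0.65338.

P ≈ 0.6534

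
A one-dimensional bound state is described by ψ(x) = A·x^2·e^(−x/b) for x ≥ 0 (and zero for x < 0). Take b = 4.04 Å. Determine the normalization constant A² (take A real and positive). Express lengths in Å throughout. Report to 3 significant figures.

A^2 ≈ 0.00124 Å^(-5)

Require ∫ |ψ|² dx = 1 over the whole domain.
Carrying out the integral gives A² · 3·b^5/4.
Hence A² = 1/[3·b^5/4].
With b = 4.04: A² = 0.001239 and A = 0.03520.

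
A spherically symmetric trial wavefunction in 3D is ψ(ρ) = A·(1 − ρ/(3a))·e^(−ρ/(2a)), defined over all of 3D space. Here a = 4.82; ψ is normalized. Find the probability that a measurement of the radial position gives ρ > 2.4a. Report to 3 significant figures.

P ≈ 0.653

P = ∫ |ψ|² 4πρ² dρ over ρ > 2.4a.
The full normalization integral is A²·[8·π·a^3/3] = 1, fixing A².
Let u = ρ/a; then A², 4π and the length scale all cancel, so P = ∫_{2.4}^{∞} u^2·(1 - u/3)^2·e^(-u) du ÷ ∫_{0}^{∞} u^2·(1 - u/3)^2·e^(-u) du.
Using ∫ u^2·(1 - u/3)^2·e^(-u) du = (-u^4 + 2·u^3 - 3·u^2 - 6·u - 6)·e^(-u)/9, the numerator is 9002·e^(-12/5)/1875 and the denominator is 2/3.
Taking the ratio yields P = 0.6533.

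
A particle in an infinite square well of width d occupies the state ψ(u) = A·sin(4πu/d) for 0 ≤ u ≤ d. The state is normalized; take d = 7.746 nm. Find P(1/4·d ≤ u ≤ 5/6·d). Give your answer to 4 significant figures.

The probability is P = ∫ |ψ|² du over [1/4·d, 5/6·d].
The normalization integral ∫|ψ|²du over the whole domain equals d/2·A², and A² cancels in the ratio.
Let t = u/d; then A² and the length scale cancel, so P = ∫_{1/4}^{5/6} sin(4·π·t)^2 dt ÷ ∫_{0}^{1} sin(4·π·t)^2 dt.
With ∫ sin(4·π·t)^2 dt = t/2 - sin(4·π·t)·cos(4·π·t)/(8·π) + C, the region integral is -√(3)/(32·π) + 7/24 and the full one is 1/2.
Evaluating gives P = -√(3)/(16·π) + 7/12.

P ≈ 0.5489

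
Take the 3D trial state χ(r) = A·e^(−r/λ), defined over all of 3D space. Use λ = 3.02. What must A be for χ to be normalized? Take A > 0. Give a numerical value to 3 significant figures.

Normalization requires ∫|χ|² 4πr² dr = 1, integrated from 0 to ∞.
The angular integral contributes 4π, leaving ∫₀^∞ r²|χ|² dr.
With χ = A·e^(−r/λ), the integral evaluates to A²·[π·λ^3].
Plugging in λ = 3.02 yields A = 0.1075.

A ≈ 0.108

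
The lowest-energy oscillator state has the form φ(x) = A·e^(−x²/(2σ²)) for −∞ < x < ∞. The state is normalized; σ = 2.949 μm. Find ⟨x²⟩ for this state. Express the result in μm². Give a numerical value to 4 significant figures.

⟨x^2⟩ ≈ 4.348 μm^2

⟨x²⟩ = ∫ x^2 |φ|² dx over the full domain.
Differentiating ∫e^(−αx²) dx = √(π/α) under α to get the higher moments, the ratio of the moment integral to the normalization integral gives ⟨x²⟩ = σ^2/2.
With σ = 2.949, ⟨x^2⟩ = 4.3483.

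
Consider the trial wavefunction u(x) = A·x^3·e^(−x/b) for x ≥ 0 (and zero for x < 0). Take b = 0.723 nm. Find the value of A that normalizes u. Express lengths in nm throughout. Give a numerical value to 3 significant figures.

Normalization requires ∫|u|² dx = 1, integrated from 0 to ∞.
With ∫₀^∞ x^6 e^(−αx) dx = 6!/α^7, carrying out the integral gives A² · 45·b^7/8.
Setting this equal to 1 gives A² = 1/(45·b^7/8).
Substituting b = 0.723 gives A² = 1.722, so A = 1.312.

A ≈ 1.31 nm^(-7/2)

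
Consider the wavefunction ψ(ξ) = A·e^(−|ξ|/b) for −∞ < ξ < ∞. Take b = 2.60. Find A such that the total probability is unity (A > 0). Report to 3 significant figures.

The normalization condition is ∫|ψ|² dξ = 1 from −∞ to ∞.
∫|ψ|² dξ = A²·(b).
Substituting b = 2.60 gives A² = 0.3846, so A = 0.6202.

A ≈ 0.620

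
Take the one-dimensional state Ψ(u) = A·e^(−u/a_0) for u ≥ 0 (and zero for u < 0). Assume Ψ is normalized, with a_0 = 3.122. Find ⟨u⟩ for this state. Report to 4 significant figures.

By definition ⟨u⟩ = ∫ u |Ψ(u)|² du.
Using ∫₀^∞ uⁿ e^(−αu) du = n!/αⁿ⁺¹, evaluating both integrals, ⟨u⟩ = a_0/2.
Putting a_0 = 3.122 gives 1.5610.

⟨u⟩ ≈ 1.561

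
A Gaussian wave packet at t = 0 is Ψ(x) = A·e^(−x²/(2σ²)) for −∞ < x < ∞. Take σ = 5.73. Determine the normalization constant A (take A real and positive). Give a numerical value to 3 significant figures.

Normalization requires ∫|Ψ|² dx = 1, integrated from −∞ to ∞.
∫|Ψ|² dx = A²·(√(π)·σ).
Hence A² = 1/[√(π)·σ].
Plugging in σ = 5.73 yields A = 0.3138.

A ≈ 0.314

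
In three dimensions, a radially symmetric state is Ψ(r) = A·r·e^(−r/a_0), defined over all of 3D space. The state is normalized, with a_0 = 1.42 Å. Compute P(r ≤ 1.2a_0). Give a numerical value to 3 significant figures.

Integrate the radial probability density 4πr²|Ψ|² over r ≤ 1.2a_0.
A² is fixed by ∫₀^∞ 4πr²|Ψ|² dr = 1, i.e. A² = (3·π·a_0^5)^(−1).
Let u = r/a_0; then A², 4π and the length scale all cancel, so P = ∫_{0}^{1.2} u^4·e^(-2·u) du ÷ ∫_{0}^{∞} u^4·e^(-2·u) du.
Using ∫ u^4·e^(-2·u) du = -(u^4/2 + u^3 + 3·u^2/2 + 3·u/2 + 3/4)·e^(-2·u), the numerator is ≈ 0.071901 and the denominator is 3/4.
This evaluates to P = 0.09587.

P ≈ 0.0959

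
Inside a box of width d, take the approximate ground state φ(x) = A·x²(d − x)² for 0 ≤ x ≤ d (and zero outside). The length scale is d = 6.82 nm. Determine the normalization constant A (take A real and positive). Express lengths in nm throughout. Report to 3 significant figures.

Require ∫ |φ|² dx = 1 over the whole domain.
With φ = A·x²(d − x)², the integral evaluates to A²·[d^9/630].
So A² = (d^9/630)^(−1).
With d = 6.82: A² = 0.00001974 and A = 0.004443.

A ≈ 0.00444 nm^(-9/2)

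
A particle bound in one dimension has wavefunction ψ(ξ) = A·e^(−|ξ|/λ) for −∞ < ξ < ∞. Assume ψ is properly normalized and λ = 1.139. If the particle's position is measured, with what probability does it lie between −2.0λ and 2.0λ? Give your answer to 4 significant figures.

P ≈ 0.9817

|ψ|² is the probability density, so P = ∫_{−2.0λ}^{2.0λ} |ψ|² dξ.
With A² fixed by ∫|ψ|² = 1, i.e. A² = (λ)^(−1), substitute and integrate.
Both integrals are even about ξ = 0, so only the ξ ≥ 0 halves are needed (the factors of 2 cancel). Let u = ξ/λ; then A² and the length scale cancel, so P = ∫_{0}^{2.0} e^(-2·u) du ÷ ∫_{0}^{∞} e^(-2·u) du.
With ∫ e^(-2·u) du = -e^(-2·u)/2 + C, the region integral is 1/2 - e^(-4)/2 and the full one is 1/2.
The result is P = 0.98168.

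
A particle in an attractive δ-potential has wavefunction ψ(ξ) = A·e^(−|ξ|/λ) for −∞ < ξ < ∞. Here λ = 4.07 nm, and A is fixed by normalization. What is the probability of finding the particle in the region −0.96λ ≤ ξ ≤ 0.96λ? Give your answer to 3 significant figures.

P = ∫_{−0.96λ}^{0.96λ} |ψ(ξ)|² dξ.
With A² fixed by ∫|ψ|² = 1, i.e. A² = (λ)^(−1), substitute and integrate.
Both integrals are even about ξ = 0, so only the ξ ≥ 0 halves are needed (the factors of 2 cancel). Substituting u = ξ/λ, A² and the length scale cancel in the ratio: P = ∫_{0}^{0.96} e^(-2·u) du / ∫_{0}^{∞} e^(-2·u) du.
An antiderivative of e^(-2·u) is -e^(-2·u)/2; evaluating from 0 to 0.96 gives 1/2 - e^(-48/25)/2, while the full integral is 1/2.
Taking the ratio, P = 0.8534.

P ≈ 0.853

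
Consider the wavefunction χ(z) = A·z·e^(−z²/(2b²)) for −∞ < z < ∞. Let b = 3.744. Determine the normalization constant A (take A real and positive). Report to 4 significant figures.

Normalization requires ∫|χ|² dz = 1, integrated from −∞ to ∞.
With ∫_{−∞}^{∞} z^(2m) e^(−αz²) dz = (2m−1)!!·√π / (2^m α^(m+1/2)), with χ = A·z·e^(−z²/(2b²)), the integral evaluates to A²·[√(π)·b^3/2].
Plugging in b = 3.744 yields A = 0.14663.

A ≈ 0.1466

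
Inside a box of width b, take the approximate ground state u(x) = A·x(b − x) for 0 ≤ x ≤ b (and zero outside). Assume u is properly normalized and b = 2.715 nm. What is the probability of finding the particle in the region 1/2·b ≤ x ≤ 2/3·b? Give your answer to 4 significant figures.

P ≈ 0.2901

The probability is P = ∫ |u|² dx over [1/2·b, 2/3·b].
Since A² = 1/(b^5/30), this is the region integral divided by the full normalization integral.
Let t = x/b; then A² and the length scale cancel, so P = ∫_{1/2}^{2/3} t^2·(1 - t)^2 dt ÷ ∫_{0}^{1} t^2·(1 - t)^2 dt.
An antiderivative of t^2·(1 - t)^2 is t^3·(6·t^2 - 15·t + 10)/30; evaluating from 1/2 to 2/3 gives 47/4860, while the full integral is 1/30.
The result is P = 47/162.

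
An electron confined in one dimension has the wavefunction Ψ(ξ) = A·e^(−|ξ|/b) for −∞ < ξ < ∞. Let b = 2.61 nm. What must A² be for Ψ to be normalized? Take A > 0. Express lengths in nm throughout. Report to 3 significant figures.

A^2 ≈ 0.383 nm^(-1)

Require ∫ |Ψ|² dξ = 1 over the whole domain.
Carrying out the integral gives A² · b.
So A² = (b)^(−1).
Substituting b = 2.61 gives A² = 0.3831, so A = 0.6190.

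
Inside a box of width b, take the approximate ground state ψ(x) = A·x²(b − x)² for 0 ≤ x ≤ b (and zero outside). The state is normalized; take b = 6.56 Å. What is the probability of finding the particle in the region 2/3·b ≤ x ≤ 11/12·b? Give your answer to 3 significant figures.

The probability is P = ∫ |ψ|² dx over [2/3·b, 11/12·b].
With A² fixed by ∫|ψ|² = 1, i.e. A² = (b^9/630)^(−1), substitute and integrate.
Let u = x/b; then A² and the length scale cancel, so P = ∫_{2/3}^{11/12} u^4·(1 - u)^4 du ÷ ∫_{0}^{1} u^4·(1 - u)^4 du.
An antiderivative of u^4·(1 - u)^4 is u^5·(70·u^4 - 315·u^3 + 540·u^2 - 420·u + 126)/630; evaluating from 2/3 to 11/12 gives ≈ 0.00022931, while the full integral is 1/630.
Evaluating gives P = 0.1445.

P ≈ 0.144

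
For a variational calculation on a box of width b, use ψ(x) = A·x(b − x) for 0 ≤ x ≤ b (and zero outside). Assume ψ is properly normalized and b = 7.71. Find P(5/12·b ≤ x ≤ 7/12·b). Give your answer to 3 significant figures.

|ψ|² is the probability density, so P = ∫_{5/12·b}^{7/12·b} |ψ|² dx.
Since A² = 1/(b^5/30), this is the region integral divided by the full normalization integral.
Let u = x/b; then A² and the length scale cancel, so P = ∫_{5/12}^{7/12} u^2·(1 - u)^2 du ÷ ∫_{0}^{1} u^2·(1 - u)^2 du.
With ∫ u^2·(1 - u)^2 du = u^3·(6·u^2 - 15·u + 10)/30 + C, the region integral is ≈ 0.010225 and the full one is 1/30.
Taking the ratio, P = 0.3068.

P ≈ 0.307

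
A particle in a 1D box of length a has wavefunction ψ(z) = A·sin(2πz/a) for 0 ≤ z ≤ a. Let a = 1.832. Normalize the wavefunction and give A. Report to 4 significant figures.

A ≈ 1.045

We need A² ∫|f|² dz = 1, taking the integral from 0 to a.
With ∫₀^a sin²(nπz/a) dz = a/2, carrying out the integral gives A² · a/2.
So A² = (a/2)^(−1).
Plugging in a = 1.832 yields A = 1.0448.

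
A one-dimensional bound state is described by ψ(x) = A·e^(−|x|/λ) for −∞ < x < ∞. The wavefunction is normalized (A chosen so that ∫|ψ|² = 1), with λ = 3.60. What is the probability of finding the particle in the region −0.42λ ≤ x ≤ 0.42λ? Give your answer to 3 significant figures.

P = ∫_{−0.42λ}^{0.42λ} |ψ(x)|² dx.
Since A² = 1/(λ), this is the region integral divided by the full normalization integral.
Both integrals are even about x = 0, so only the x ≥ 0 halves are needed (the factors of 2 cancel). Substituting u = x/λ, A² and the length scale cancel in the ratio: P = ∫_{0}^{0.42} e^(-2·u) du / ∫_{0}^{∞} e^(-2·u) du.
An antiderivative of e^(-2·u) is -e^(-2·u)/2; evaluating from 0 to 0.42 gives 1/2 - e^(-21/25)/2, while the full integral is 1/2.
This works out to P = 0.5683.

P ≈ 0.568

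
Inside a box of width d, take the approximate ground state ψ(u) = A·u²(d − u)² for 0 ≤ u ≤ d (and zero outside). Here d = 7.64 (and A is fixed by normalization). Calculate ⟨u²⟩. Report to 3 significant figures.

The expectation value is the |ψ|²-weighted average of u^2: ∫ u^2|ψ|² du.
Expanding the polynomial and integrating term by term, the ratio of the moment integral to the normalization integral gives ⟨u²⟩ = 3·d^2/11.
Putting d = 7.64 gives 15.92.

⟨u^2⟩ ≈ 15.9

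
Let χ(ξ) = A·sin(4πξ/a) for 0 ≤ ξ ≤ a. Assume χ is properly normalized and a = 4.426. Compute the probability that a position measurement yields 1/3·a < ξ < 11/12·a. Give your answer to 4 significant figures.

P = ∫_{1/3·a}^{11/12·a} |χ(ξ)|² dξ.
With A² fixed by ∫|χ|² = 1, i.e. A² = (a/2)^(−1), substitute and integrate.
Let u = ξ/a; then A² and the length scale cancel, so P = ∫_{1/3}^{11/12} sin(4·π·u)^2 du ÷ ∫_{0}^{1} sin(4·π·u)^2 du.
An antiderivative of sin(4·π·u)^2 is u/2 - sin(4·π·u)·cos(4·π·u)/(8·π); evaluating from 1/3 to 11/12 gives √(3)/(16·π) + 7/24, while the full integral is 1/2.
Taking the ratio, P = √(3)/(8·π) + 7/12.

P ≈ 0.6522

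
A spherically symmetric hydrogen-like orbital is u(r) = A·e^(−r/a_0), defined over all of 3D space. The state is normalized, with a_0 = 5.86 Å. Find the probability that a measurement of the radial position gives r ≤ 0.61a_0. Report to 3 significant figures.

With dV = 4πr²dr, the probability is ∫|u|² dV over r ≤ 0.61a_0.
Normalization gives A² = 1/(π·a_0^3).
Let t = r/a_0; then A², 4π and the length scale all cancel, so P = ∫_{0}^{0.61} t^2·e^(-2·t) dt ÷ ∫_{0}^{∞} t^2·e^(-2·t) dt.
An antiderivative of t^2·e^(-2·t) is -(2·t^2 + 2·t + 1)·e^(-2·t)/4; evaluating from 0 to 0.61 gives ≈ 0.031220, while the full integral is 1/4.
Taking the ratio yields P = 0.1249.

P ≈ 0.125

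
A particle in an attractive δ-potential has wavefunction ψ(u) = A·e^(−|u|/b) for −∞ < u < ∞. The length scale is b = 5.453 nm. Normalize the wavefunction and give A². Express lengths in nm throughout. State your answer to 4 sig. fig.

The normalization condition is ∫|ψ|² du = 1 from −∞ to ∞.
Carrying out the integral gives A² · b.
Hence A² = 1/[b].
With b = 5.453: A² = 0.18339 and A = 0.42824.

A^2 ≈ 0.1834 nm^(-1)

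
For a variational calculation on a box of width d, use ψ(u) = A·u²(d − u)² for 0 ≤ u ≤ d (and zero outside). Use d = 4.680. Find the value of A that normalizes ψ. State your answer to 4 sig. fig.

Require ∫ |ψ|² du = 1 over the whole domain.
The integral (without the A² prefactor) comes out to d^9/630.
So A² = (d^9/630)^(−1).
Substituting d = 4.680 gives A² = 0.00058496, so A = 0.024186.

A ≈ 0.02419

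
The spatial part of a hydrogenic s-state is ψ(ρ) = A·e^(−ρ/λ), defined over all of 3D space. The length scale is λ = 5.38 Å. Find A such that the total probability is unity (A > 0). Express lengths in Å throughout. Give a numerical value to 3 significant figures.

A ≈ 0.0452 Å^(-3/2)

We need A² ∫|f|² 4πρ² dρ = 1, taking the integral from 0 to ∞.
(Spherical symmetry: dV = 4πρ² dρ.)
Carrying out the integral gives A² · π·λ^3.
Hence A² = 1/[π·λ^3].
Plugging in λ = 5.38 yields A = 0.04521.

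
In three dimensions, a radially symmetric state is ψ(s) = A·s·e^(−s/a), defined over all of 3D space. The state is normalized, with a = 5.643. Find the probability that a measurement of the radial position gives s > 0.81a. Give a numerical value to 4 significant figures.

P ≈ 0.9752

P = ∫ |ψ|² 4πs² ds over s > 0.81a.
Normalization gives A² = 1/(3·π·a^5).
In terms of u = s/a (A², 4π and the length scale all cancel between numerator and denominator), P = [∫_{0.81}^{∞} u^4·e^(-2·u) du] / [∫_{0}^{∞} u^4·e^(-2·u) du].
An antiderivative of u^4·e^(-2·u) is -(u^4/2 + u^3 + 3·u^2/2 + 3·u/2 + 3/4)·e^(-2·u); evaluating from 0.81 to ∞ gives ≈ 0.731399, while the full integral is 3/4.
Taking the ratio yields P = 0.97520.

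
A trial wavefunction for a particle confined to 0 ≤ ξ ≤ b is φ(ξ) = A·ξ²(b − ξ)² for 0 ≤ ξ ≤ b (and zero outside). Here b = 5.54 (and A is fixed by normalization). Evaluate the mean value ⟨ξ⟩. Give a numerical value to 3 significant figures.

⟨ξ⟩ ≈ 2.77

⟨ξ⟩ = ∫ ξ |φ|² dξ over the full domain.
Expanding the polynomial and integrating term by term, since the A² factors cancel between numerator and denominator, ⟨ξ⟩ = b/2.
With b = 5.54, ⟨ξ⟩ = 2.770.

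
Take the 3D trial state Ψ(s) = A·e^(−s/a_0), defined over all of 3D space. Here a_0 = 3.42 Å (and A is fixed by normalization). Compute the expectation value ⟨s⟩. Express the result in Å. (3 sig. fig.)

⟨s⟩ ≈ 5.13 Å

The expectation value is the |Ψ|²-weighted average of s: ∫ s|Ψ|² 4πs² ds.
With ∫₀^∞ s^3 e^(−αs) ds = 3!/α^4, the ratio of the moment integral to the normalization integral gives ⟨s⟩ = 3·a_0/2.
Putting a_0 = 3.42 gives 5.130.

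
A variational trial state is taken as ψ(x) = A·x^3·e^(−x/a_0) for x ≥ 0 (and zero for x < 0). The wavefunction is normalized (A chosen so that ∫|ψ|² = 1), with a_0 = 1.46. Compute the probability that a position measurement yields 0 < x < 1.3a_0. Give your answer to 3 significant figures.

P ≈ 0.0172

The probability is P = ∫ |ψ|² dx over [0, 1.3a_0].
Since A² = 1/(45·a_0^7/8), this is the region integral divided by the full normalization integral.
In terms of u = x/a_0 (A² and the length scale cancel between numerator and denominator), P = [∫_{0}^{1.3} u^6·e^(-2·u) du] / [∫_{0}^{∞} u^6·e^(-2·u) du].
Using ∫ u^6·e^(-2·u) du = -(4·u^6 + 12·u^5 + 30·u^4 + 60·u^3 + 90·u^2 + 90·u + 45)·e^(-2·u)/8, the numerator is ≈ 0.096582 and the denominator is 45/8.
This works out to P = 0.01717.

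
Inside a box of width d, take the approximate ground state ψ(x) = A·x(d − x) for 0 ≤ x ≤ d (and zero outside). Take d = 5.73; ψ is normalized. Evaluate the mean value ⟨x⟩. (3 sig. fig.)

⟨x⟩ = ∫ x |ψ|² dx over the full domain.
Expanding the polynomial and integrating term by term, the ratio of the moment integral to the normalization integral gives ⟨x⟩ = d/2.
Putting d = 5.73 gives 2.865.

⟨x⟩ ≈ 2.87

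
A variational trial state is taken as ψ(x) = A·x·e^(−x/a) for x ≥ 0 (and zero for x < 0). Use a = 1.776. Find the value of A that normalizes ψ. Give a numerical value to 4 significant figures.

Normalization requires ∫|ψ|² dx = 1, integrated from 0 to ∞.
Using ∫₀^∞ xⁿ e^(−αx) dx = n!/αⁿ⁺¹, carrying out the integral gives A² · a^3/4.
Plugging in a = 1.776 yields A = 0.84502.

A ≈ 0.8450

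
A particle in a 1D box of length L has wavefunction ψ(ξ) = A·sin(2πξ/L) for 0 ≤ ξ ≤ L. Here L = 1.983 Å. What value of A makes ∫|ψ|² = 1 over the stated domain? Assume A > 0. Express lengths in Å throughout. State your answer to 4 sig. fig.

A ≈ 1.004 Å^(-1/2)

We need A² ∫|f|² dξ = 1, taking the integral from 0 to L.
With ψ = A·sin(2πξ/L), the integral evaluates to A²·[L/2].
Hence A² = 1/[L/2].
Plugging in L = 1.983 yields A = 1.0043.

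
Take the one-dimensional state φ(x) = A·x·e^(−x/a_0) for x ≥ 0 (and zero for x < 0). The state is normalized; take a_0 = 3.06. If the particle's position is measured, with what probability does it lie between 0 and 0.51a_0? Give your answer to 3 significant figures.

P ≈ 0.0840

The probability is P = ∫ |φ|² dx over [0, 0.51a_0].
The normalization integral ∫|φ|²dx over the whole domain equals a_0^3/4·A², and A² cancels in the ratio.
Substituting u = x/a_0, A² and the length scale cancel in the ratio: P = ∫_{0}^{0.51} u^2·e^(-2·u) du / ∫_{0}^{∞} u^2·e^(-2·u) du.
An antiderivative of u^2·e^(-2·u) is -(2·u^2 + 2·u + 1)·e^(-2·u)/4; evaluating from 0 to 0.51 gives ≈ 0.021004, while the full integral is 1/4.
Taking the ratio, P = 0.08402.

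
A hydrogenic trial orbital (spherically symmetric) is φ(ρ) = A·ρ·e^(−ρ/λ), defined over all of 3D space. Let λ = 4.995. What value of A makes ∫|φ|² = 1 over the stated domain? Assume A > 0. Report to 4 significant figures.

A ≈ 0.005842

We need A² ∫|f|² 4πρ² dρ = 1, taking the integral from 0 to ∞.
The angular integral contributes 4π, leaving ∫₀^∞ ρ²|φ|² dρ.
∫|φ|² 4πρ² dρ = A²·(3·π·λ^5).
With λ = 4.995: A² = 0.000034123 and A = 0.0058415.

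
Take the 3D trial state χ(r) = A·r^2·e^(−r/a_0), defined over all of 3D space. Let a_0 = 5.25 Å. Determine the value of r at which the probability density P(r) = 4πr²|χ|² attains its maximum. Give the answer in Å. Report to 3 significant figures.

r ≈ 15.8 Å

Set d/dr [P(r) = 4πr²|χ|²] = 0 and solve for r > 0.
Solving yields r = 3·a_0.
With a_0 = 5.25, the most probable radial distance is 15.75 Å.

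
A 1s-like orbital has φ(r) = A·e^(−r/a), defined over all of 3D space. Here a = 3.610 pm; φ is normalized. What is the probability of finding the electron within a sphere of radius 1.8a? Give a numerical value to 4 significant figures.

P ≈ 0.6973

With dV = 4πr²dr, the probability is ∫|φ|² dV over r ≤ 1.8a.
Normalization gives A² = 1/(π·a^3).
In terms of u = r/a (A², 4π and the length scale all cancel between numerator and denominator), P = [∫_{0}^{1.8} u^2·e^(-2·u) du] / [∫_{0}^{∞} u^2·e^(-2·u) du].
An antiderivative of u^2·e^(-2·u) is -(2·u^2 + 2·u + 1)·e^(-2·u)/4; evaluating from 0 to 1.8 gives 1/4 - 277·e^(-18/5)/100, while the full integral is 1/4.
This evaluates to P = 0.69725.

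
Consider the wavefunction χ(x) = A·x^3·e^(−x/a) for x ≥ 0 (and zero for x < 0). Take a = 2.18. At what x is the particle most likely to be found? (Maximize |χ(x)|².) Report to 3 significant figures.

Set d/dx [|χ(x)|²] = 0 and solve for x > 0.
This gives x = 3·a.
With a = 2.18, the most probable position is 6.540.

x ≈ 6.54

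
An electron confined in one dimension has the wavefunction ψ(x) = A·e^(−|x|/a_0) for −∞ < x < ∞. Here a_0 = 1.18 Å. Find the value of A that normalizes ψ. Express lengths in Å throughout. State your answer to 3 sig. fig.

A ≈ 0.921 Å^(-1/2)

Require ∫ |ψ|² dx = 1 over the whole domain.
With ∫₀^∞ x^0 e^(−αx) dx = 0!/α^1, ∫|ψ|² dx = A²·(a_0).
Setting this equal to 1 gives A² = 1/(a_0).
With a_0 = 1.18: A² = 0.8475 and A = 0.9206.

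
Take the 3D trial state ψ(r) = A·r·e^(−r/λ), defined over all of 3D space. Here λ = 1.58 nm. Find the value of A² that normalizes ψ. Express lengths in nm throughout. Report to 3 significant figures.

A^2 ≈ 0.0108 nm^(-5)

The normalization condition is ∫|ψ|² 4πr² dr = 1 from 0 to ∞.
(Spherical symmetry: dV = 4πr² dr.)
With ψ = A·r·e^(−r/λ), the integral evaluates to A²·[3·π·λ^5].
Setting this equal to 1 gives A² = 1/(3·π·λ^5).
Plugging in λ = 1.58 yields A = 0.1038.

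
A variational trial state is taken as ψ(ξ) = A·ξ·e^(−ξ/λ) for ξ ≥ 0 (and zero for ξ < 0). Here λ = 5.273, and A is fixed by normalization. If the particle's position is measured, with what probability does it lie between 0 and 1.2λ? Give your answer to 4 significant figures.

The probability is P = ∫ |ψ|² dξ over [0, 1.2λ].
Since A² = 1/(λ^3/4), this is the region integral divided by the full normalization integral.
Let u = ξ/λ; then A² and the length scale cancel, so P = ∫_{0}^{1.2} u^2·e^(-2·u) du ÷ ∫_{0}^{∞} u^2·e^(-2·u) du.
With ∫ u^2·e^(-2·u) du = -(2·u^2 + 2·u + 1)·e^(-2·u)/4 + C, the region integral is 1/4 - 157·e^(-12/5)/100 and the full one is 1/4.
Evaluating gives P = 0.43029.

P ≈ 0.4303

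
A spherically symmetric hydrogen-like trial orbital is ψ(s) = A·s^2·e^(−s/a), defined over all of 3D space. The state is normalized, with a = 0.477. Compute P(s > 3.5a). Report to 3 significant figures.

Integrate the radial probability density 4πs²|ψ|² over s > 3.5a.
Normalization gives A² = 1/(45·π·a^7/2).
Let u = s/a; then A², 4π and the length scale all cancel, so P = ∫_{3.5}^{∞} u^6·e^(-2·u) du ÷ ∫_{0}^{∞} u^6·e^(-2·u) du.
With ∫ u^6·e^(-2·u) du = -(4·u^6 + 12·u^5 + 30·u^4 + 60·u^3 + 90·u^2 + 90·u + 45)·e^(-2·u)/8 + C, the region integral is ≈ 2.5296 and the full one is 45/8.
This evaluates to P = 0.4497.

P ≈ 0.450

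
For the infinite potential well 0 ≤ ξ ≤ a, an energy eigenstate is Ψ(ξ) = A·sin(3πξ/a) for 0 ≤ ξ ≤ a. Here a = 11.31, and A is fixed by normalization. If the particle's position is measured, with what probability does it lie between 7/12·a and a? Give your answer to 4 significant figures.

P ≈ 0.3636

P = ∫_{7/12·a}^{a} |Ψ(ξ)|² dξ.
Since A² = 1/(a/2), this is the region integral divided by the full normalization integral.
Substituting u = ξ/a, A² and the length scale cancel in the ratio: P = ∫_{7/12}^{1} sin(3·π·u)^2 du / ∫_{0}^{1} sin(3·π·u)^2 du.
Using ∫ sin(3·π·u)^2 du = u/2 - sin(6·π·u)/(12·π), the numerator is 5/24 - 1/(12·π) and the denominator is 1/2.
The result is P = (-2 + 5·π)/(12·π).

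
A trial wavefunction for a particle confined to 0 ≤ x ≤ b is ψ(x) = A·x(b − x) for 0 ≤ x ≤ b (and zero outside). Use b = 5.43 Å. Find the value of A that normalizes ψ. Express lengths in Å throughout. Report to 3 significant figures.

The normalization condition is ∫|ψ|² dx = 1 from 0 to b.
Expanding the polynomial and integrating term by term, carrying out the integral gives A² · b^5/30.
So A² = (b^5/30)^(−1).
With b = 5.43: A² = 0.006355 and A = 0.07972.

A ≈ 0.0797 Å^(-5/2)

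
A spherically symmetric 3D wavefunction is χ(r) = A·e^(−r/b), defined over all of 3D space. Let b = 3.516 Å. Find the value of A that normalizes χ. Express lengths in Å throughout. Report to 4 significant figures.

A ≈ 0.08558 Å^(-3/2)

We need A² ∫|f|² 4πr² dr = 1, taking the integral from 0 to ∞.
The angular integral contributes 4π, leaving ∫₀^∞ r²|χ|² dr.
Recall ∫₀^∞ r^m e^(−r/β) dr = m!·β^(m+1), ∫|χ|² 4πr² dr = A²·(π·b^3).
Setting this equal to 1 gives A² = 1/(π·b^3).
Substituting b = 3.516 gives A² = 0.0073232, so A = 0.085576.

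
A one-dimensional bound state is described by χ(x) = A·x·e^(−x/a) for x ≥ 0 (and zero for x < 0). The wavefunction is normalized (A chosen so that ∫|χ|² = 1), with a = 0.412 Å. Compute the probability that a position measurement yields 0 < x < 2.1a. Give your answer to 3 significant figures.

P ≈ 0.790

The probability is P = ∫ |χ|² dx over [0, 2.1a].
The normalization integral ∫|χ|²dx over the whole domain equals a^3/4·A², and A² cancels in the ratio.
In terms of u = x/a (A² and the length scale cancel between numerator and denominator), P = [∫_{0}^{2.1} u^2·e^(-2·u) du] / [∫_{0}^{∞} u^2·e^(-2·u) du].
With ∫ u^2·e^(-2·u) du = -(2·u^2 + 2·u + 1)·e^(-2·u)/4 + C, the region integral is 1/4 - 701·e^(-21/5)/200 and the full one is 1/4.
Evaluating gives P = 0.7898.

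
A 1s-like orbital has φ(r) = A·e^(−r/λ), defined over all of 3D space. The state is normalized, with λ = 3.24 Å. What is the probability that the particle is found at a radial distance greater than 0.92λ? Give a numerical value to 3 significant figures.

P ≈ 0.720

With dV = 4πr²dr, the probability is ∫|φ|² dV over r > 0.92λ.
A² is fixed by ∫₀^∞ 4πr²|φ|² dr = 1, i.e. A² = (π·λ^3)^(−1).
Substituting u = r/λ, A², 4π and the length scale all cancel in the ratio: P = ∫_{0.92}^{∞} u^2·e^(-2·u) du / ∫_{0}^{∞} u^2·e^(-2·u) du.
With ∫ u^2·e^(-2·u) du = -(2·u^2 + 2·u + 1)·e^(-2·u)/4 + C, the region integral is 2833·e^(-46/25)/2500 and the full one is 1/4.
This evaluates to P = 0.7199.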